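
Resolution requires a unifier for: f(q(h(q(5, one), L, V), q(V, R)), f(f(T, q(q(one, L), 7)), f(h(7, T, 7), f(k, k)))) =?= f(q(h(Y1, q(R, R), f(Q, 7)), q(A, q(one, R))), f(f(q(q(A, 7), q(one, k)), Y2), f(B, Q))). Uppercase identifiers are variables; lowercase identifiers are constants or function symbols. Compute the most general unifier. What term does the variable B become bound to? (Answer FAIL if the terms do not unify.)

Decompose f/2: q(h(q(5, one), L, V), q(V, R)) =?= q(h(Y1, q(R, R), f(Q, 7)), q(A, q(one, R))),  f(f(T, q(q(one, L), 7)), f(h(7, T, 7), f(k, k))) =?= f(f(q(q(A, 7), q(one, k)), Y2), f(B, Q)).
Decompose q/2: h(q(5, one), L, V) =?= h(Y1, q(R, R), f(Q, 7)),  q(V, R) =?= q(A, q(one, R)).
Decompose h/3: q(5, one) =?= Y1,  L =?= q(R, R),  V =?= f(Q, 7).
Bind Y1 := q(5, one); no other remaining equation mentions Y1.
Bind L := q(R, R); substituting into the one remaining equation that mentions L gives: f(f(T, q(q(one, q(R, R)), 7)), f(h(7, T, 7), f(k, k))) =?= f(f(q(q(A, 7), q(one, k)), Y2), f(B, Q)).
Bind V := f(Q, 7); substituting into the one remaining equation that mentions V gives: q(f(Q, 7), R) =?= q(A, q(one, R)).
Decompose q/2: f(Q, 7) =?= A,  R =?= q(one, R).
Bind A := f(Q, 7); substituting into the one remaining equation that mentions A gives: f(f(T, q(q(one, q(R, R)), 7)), f(h(7, T, 7), f(k, k))) =?= f(f(q(q(f(Q, 7), 7), q(one, k)), Y2), f(B, Q)).
Occurs check fails: R occurs in q(one, R); the equation R =?= q(one, R) has no finite solution.

FAIL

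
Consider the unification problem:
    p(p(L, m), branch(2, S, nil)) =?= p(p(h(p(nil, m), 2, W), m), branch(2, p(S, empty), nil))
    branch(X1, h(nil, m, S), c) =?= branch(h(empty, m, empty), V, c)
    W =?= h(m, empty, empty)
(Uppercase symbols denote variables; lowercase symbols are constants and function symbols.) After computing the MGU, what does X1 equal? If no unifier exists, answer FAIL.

FAIL

Decompose p/2: p(L, m) =?= p(h(p(nil, m), 2, W), m),  branch(2, S, nil) =?= branch(2, p(S, empty), nil).
Decompose p/2: L =?= h(p(nil, m), 2, W),  m =?= m.
Bind L := h(p(nil, m), 2, W); no other remaining equation mentions L.
Delete trivial equation m =?= m.
Decompose branch/3: 2 =?= 2,  S =?= p(S, empty),  nil =?= nil.
Delete trivial equation 2 =?= 2.
Occurs check fails: S occurs in p(S, empty); the equation S =?= p(S, empty) has no finite solution.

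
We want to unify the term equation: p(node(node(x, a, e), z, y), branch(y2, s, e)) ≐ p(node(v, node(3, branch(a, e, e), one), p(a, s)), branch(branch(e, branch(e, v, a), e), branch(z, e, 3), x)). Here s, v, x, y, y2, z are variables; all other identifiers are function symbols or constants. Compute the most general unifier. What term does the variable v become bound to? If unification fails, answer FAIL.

node(e, a, e)

Decompose p/2: node(node(x, a, e), z, y) ≐ node(v, node(3, branch(a, e, e), one), p(a, s)),  branch(y2, s, e) ≐ branch(branch(e, branch(e, v, a), e), branch(z, e, 3), x).
Decompose node/3: node(x, a, e) ≐ v,  z ≐ node(3, branch(a, e, e), one),  y ≐ p(a, s).
Bind v := node(x, a, e); substituting into the one remaining equation that mentions v gives: branch(y2, s, e) ≐ branch(branch(e, branch(e, node(x, a, e), a), e), branch(z, e, 3), x).
Bind z := node(3, branch(a, e, e), one); substituting into the one remaining equation that mentions z gives: branch(y2, s, e) ≐ branch(branch(e, branch(e, node(x, a, e), a), e), branch(node(3, branch(a, e, e), one), e, 3), x).
Bind y := p(a, s); no other remaining equation mentions y.
Decompose branch/3: y2 ≐ branch(e, branch(e, node(x, a, e), a), e),  s ≐ branch(node(3, branch(a, e, e), one), e, 3),  e ≐ x.
Bind y2 := branch(e, branch(e, node(x, a, e), a), e); no other remaining equation mentions y2.
Bind s := branch(node(3, branch(a, e, e), one), e, 3); no other remaining equation mentions s. Substituting into the earlier binding gives y := p(a, branch(node(3, branch(a, e, e), one), e, 3)).
Bind x := e. Substituting into the earlier bindings gives v := node(e, a, e), y2 := branch(e, branch(e, node(e, a, e), a), e).
MGU = { v ↦ node(e, a, e), z ↦ node(3, branch(a, e, e), one), y ↦ p(a, branch(node(3, branch(a, e, e), one), e, 3)), y2 ↦ branch(e, branch(e, node(e, a, e), a), e), s ↦ branch(node(3, branch(a, e, e), one), e, 3), x ↦ e }, so v ↦ node(e, a, e).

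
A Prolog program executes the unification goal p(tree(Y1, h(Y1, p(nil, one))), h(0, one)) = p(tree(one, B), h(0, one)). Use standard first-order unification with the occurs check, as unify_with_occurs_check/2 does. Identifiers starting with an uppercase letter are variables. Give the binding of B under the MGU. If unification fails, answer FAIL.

Decompose p/2: tree(Y1, h(Y1, p(nil, one))) = tree(one, B),  h(0, one) = h(0, one).
Decompose tree/2: Y1 = one,  h(Y1, p(nil, one)) = B.
Bind Y1 := one; substituting into the one remaining equation that mentions Y1 gives: h(one, p(nil, one)) = B.
Bind B := h(one, p(nil, one)); no other remaining equation mentions B.
Delete trivial equation h(0, one) = h(0, one).
MGU = { Y1 = one, B = h(one, p(nil, one)) }, so B = h(one, p(nil, one)).

h(one, p(nil, one))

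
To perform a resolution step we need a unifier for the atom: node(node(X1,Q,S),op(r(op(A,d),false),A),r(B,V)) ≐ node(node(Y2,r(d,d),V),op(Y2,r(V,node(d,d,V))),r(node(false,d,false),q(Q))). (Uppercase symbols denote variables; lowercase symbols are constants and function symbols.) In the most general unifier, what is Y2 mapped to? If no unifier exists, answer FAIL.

r(op(r(q(r(d,d)),node(d,d,q(r(d,d)))),d),false)

Decompose node/3: node(X1,Q,S) ≐ node(Y2,r(d,d),V),  op(r(op(A,d),false),A) ≐ op(Y2,r(V,node(d,d,V))),  r(B,V) ≐ r(node(false,d,false),q(Q)).
Decompose node/3: X1 ≐ Y2,  Q ≐ r(d,d),  S ≐ V.
Bind X1 := Y2; no other remaining equation mentions X1.
Bind Q := r(d,d); substituting into the one remaining equation that mentions Q gives: r(B,V) ≐ r(node(false,d,false),q(r(d,d))).
Bind S := V; no other remaining equation mentions S.
Decompose op/2: r(op(A,d),false) ≐ Y2,  A ≐ r(V,node(d,d,V)).
Bind Y2 := r(op(A,d),false); no other remaining equation mentions Y2. Substituting into the earlier binding gives X1 := r(op(A,d),false).
Bind A := r(V,node(d,d,V)); no other remaining equation mentions A. Substituting into the earlier bindings gives X1 := r(op(r(V,node(d,d,V)),d),false), Y2 := r(op(r(V,node(d,d,V)),d),false).
Decompose r/2: B ≐ node(false,d,false),  V ≐ q(r(d,d)).
Bind B := node(false,d,false); no other remaining equation mentions B.
Bind V := q(r(d,d)). Substituting into the earlier bindings gives X1 := r(op(r(q(r(d,d)),node(d,d,q(r(d,d)))),d),false), S := q(r(d,d)), Y2 := r(op(r(q(r(d,d)),node(d,d,q(r(d,d)))),d),false), A := r(q(r(d,d)),node(d,d,q(r(d,d)))).
MGU = { X1 -> r(op(r(q(r(d,d)),node(d,d,q(r(d,d)))),d),false), Q -> r(d,d), S -> q(r(d,d)), Y2 -> r(op(r(q(r(d,d)),node(d,d,q(r(d,d)))),d),false), A -> r(q(r(d,d)),node(d,d,q(r(d,d)))), B -> node(false,d,false), V -> q(r(d,d)) }, so Y2 -> r(op(r(q(r(d,d)),node(d,d,q(r(d,d)))),d),false).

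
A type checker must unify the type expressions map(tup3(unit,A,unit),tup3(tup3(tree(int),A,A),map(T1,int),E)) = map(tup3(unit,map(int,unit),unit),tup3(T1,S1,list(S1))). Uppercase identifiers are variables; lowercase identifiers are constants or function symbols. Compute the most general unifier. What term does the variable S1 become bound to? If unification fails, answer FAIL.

Decompose map/2: tup3(unit,A,unit) = tup3(unit,map(int,unit),unit),  tup3(tup3(tree(int),A,A),map(T1,int),E) = tup3(T1,S1,list(S1)).
Decompose tup3/3: unit = unit,  A = map(int,unit),  unit = unit.
Delete trivial equation unit = unit.
Bind A := map(int,unit); substituting into the one remaining equation that mentions A gives: tup3(tup3(tree(int),map(int,unit),map(int,unit)),map(T1,int),E) = tup3(T1,S1,list(S1)).
Delete trivial equation unit = unit.
Decompose tup3/3: tup3(tree(int),map(int,unit),map(int,unit)) = T1,  map(T1,int) = S1,  E = list(S1).
Bind T1 := tup3(tree(int),map(int,unit),map(int,unit)); substituting into the one remaining equation that mentions T1 gives: map(tup3(tree(int),map(int,unit),map(int,unit)),int) = S1.
Bind S1 := map(tup3(tree(int),map(int,unit),map(int,unit)),int); substituting into the remaining equation gives: E = list(map(tup3(tree(int),map(int,unit),map(int,unit)),int)).
Bind E := list(map(tup3(tree(int),map(int,unit),map(int,unit)),int)).
MGU = { A := map(int,unit), T1 := tup3(tree(int),map(int,unit),map(int,unit)), S1 := map(tup3(tree(int),map(int,unit),map(int,unit)),int), E := list(map(tup3(tree(int),map(int,unit),map(int,unit)),int)) }, so S1 := map(tup3(tree(int),map(int,unit),map(int,unit)),int).

map(tup3(tree(int),map(int,unit),map(int,unit)),int)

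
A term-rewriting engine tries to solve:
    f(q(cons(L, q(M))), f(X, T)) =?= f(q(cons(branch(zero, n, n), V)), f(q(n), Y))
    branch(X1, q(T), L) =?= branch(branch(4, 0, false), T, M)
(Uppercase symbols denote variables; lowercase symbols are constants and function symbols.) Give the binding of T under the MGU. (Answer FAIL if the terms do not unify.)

FAIL

Decompose f/2: q(cons(L, q(M))) =?= q(cons(branch(zero, n, n), V)),  f(X, T) =?= f(q(n), Y).
Decompose q/1: cons(L, q(M)) =?= cons(branch(zero, n, n), V).
Decompose cons/2: L =?= branch(zero, n, n),  q(M) =?= V.
Bind L := branch(zero, n, n); substituting into the one remaining equation that mentions L gives: branch(X1, q(T), branch(zero, n, n)) =?= branch(branch(4, 0, false), T, M).
Bind V := q(M); no other remaining equation mentions V.
Decompose f/2: X =?= q(n),  T =?= Y.
Bind X := q(n); no other remaining equation mentions X.
Bind T := Y; substituting into the remaining equation gives: branch(X1, q(Y), branch(zero, n, n)) =?= branch(branch(4, 0, false), Y, M).
Decompose branch/3: X1 =?= branch(4, 0, false),  q(Y) =?= Y,  branch(zero, n, n) =?= M.
Bind X1 := branch(4, 0, false); no other remaining equation mentions X1.
Occurs check fails: Y occurs in q(Y); the equation Y =?= q(Y) has no finite solution.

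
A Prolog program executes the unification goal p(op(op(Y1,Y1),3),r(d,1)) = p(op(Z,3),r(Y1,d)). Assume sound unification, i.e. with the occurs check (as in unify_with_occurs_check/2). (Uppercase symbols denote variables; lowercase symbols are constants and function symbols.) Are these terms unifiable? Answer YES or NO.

Decompose p/2: op(op(Y1,Y1),3) = op(Z,3),  r(d,1) = r(Y1,d).
Decompose op/2: op(Y1,Y1) = Z,  3 = 3.
Bind Z := op(Y1,Y1); no other remaining equation mentions Z.
Delete trivial equation 3 = 3.
Decompose r/2: d = Y1,  1 = d.
Bind Y1 := d; no other remaining equation mentions Y1. Substituting into the earlier binding gives Z := op(d,d).
Clash: constants 1 and d differ; no unifier exists.

NO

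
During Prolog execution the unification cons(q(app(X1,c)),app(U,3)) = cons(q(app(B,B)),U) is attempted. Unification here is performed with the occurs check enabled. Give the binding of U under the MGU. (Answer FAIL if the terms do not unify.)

Decompose cons/2: q(app(X1,c)) = q(app(B,B)),  app(U,3) = U.
Decompose q/1: app(X1,c) = app(B,B).
Decompose app/2: X1 = B,  c = B.
Bind X1 := B; no other remaining equation mentions X1.
Bind B := c; no other remaining equation mentions B. Substituting into the earlier binding gives X1 := c.
Occurs check fails: U occurs in app(U,3); the equation U = app(U,3) has no finite solution.

FAIL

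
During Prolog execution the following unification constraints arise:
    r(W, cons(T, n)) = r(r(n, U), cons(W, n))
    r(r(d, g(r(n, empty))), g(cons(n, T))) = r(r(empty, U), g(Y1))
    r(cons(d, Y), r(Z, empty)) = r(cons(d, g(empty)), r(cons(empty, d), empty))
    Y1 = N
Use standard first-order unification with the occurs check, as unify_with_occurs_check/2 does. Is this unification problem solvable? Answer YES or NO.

Decompose r/2: W = r(n, U),  cons(T, n) = cons(W, n).
Bind W := r(n, U); substituting into the one remaining equation that mentions W gives: cons(T, n) = cons(r(n, U), n).
Decompose cons/2: T = r(n, U),  n = n.
Bind T := r(n, U); substituting into the one remaining equation that mentions T gives: r(r(d, g(r(n, empty))), g(cons(n, r(n, U)))) = r(r(empty, U), g(Y1)).
Delete trivial equation n = n.
Decompose r/2: r(d, g(r(n, empty))) = r(empty, U),  g(cons(n, r(n, U))) = g(Y1).
Decompose r/2: d = empty,  g(r(n, empty)) = U.
Clash: constants d and empty differ; no unifier exists.

NO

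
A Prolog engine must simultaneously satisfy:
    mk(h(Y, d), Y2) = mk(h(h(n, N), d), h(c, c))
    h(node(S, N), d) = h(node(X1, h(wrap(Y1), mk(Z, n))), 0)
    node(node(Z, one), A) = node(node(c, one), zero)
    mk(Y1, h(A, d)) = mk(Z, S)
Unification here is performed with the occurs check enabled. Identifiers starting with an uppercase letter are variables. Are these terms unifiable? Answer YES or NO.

NO

Decompose mk/2: h(Y, d) = h(h(n, N), d),  Y2 = h(c, c).
Decompose h/2: Y = h(n, N),  d = d.
Bind Y := h(n, N); no other remaining equation mentions Y.
Delete trivial equation d = d.
Bind Y2 := h(c, c); no other remaining equation mentions Y2.
Decompose h/2: node(S, N) = node(X1, h(wrap(Y1), mk(Z, n))),  d = 0.
Decompose node/2: S = X1,  N = h(wrap(Y1), mk(Z, n)).
Bind S := X1; substituting into the one remaining equation that mentions S gives: mk(Y1, h(A, d)) = mk(Z, X1).
Bind N := h(wrap(Y1), mk(Z, n)); no other remaining equation mentions N. Substituting into the earlier binding gives Y := h(n, h(wrap(Y1), mk(Z, n))).
Clash: constants d and 0 differ; no unifier exists.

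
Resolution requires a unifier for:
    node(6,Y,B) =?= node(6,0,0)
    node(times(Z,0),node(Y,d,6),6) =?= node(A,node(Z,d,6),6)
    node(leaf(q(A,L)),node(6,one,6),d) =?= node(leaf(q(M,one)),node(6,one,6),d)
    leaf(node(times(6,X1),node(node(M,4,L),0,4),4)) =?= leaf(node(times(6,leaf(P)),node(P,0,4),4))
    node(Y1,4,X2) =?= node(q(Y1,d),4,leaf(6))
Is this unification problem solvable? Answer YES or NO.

Decompose node/3: 6 =?= 6,  Y =?= 0,  B =?= 0.
Delete trivial equation 6 =?= 6.
Bind Y := 0; substituting into the one remaining equation that mentions Y gives: node(times(Z,0),node(0,d,6),6) =?= node(A,node(Z,d,6),6).
Bind B := 0; no other remaining equation mentions B.
Decompose node/3: times(Z,0) =?= A,  node(0,d,6) =?= node(Z,d,6),  6 =?= 6.
Bind A := times(Z,0); substituting into the one remaining equation that mentions A gives: node(leaf(q(times(Z,0),L)),node(6,one,6),d) =?= node(leaf(q(M,one)),node(6,one,6),d).
Decompose node/3: 0 =?= Z,  d =?= d,  6 =?= 6.
Bind Z := 0; substituting into the one remaining equation that mentions Z gives: node(leaf(q(times(0,0),L)),node(6,one,6),d) =?= node(leaf(q(M,one)),node(6,one,6),d). Substituting into the earlier binding gives A := times(0,0).
Delete trivial equation d =?= d.
Delete trivial equation 6 =?= 6.
Delete trivial equation 6 =?= 6.
Decompose node/3: leaf(q(times(0,0),L)) =?= leaf(q(M,one)),  node(6,one,6) =?= node(6,one,6),  d =?= d.
Decompose leaf/1: q(times(0,0),L) =?= q(M,one).
Decompose q/2: times(0,0) =?= M,  L =?= one.
Bind M := times(0,0); substituting into the one remaining equation that mentions M gives: leaf(node(times(6,X1),node(node(times(0,0),4,L),0,4),4)) =?= leaf(node(times(6,leaf(P)),node(P,0,4),4)).
Bind L := one; substituting into the one remaining equation that mentions L gives: leaf(node(times(6,X1),node(node(times(0,0),4,one),0,4),4)) =?= leaf(node(times(6,leaf(P)),node(P,0,4),4)).
Delete trivial equation node(6,one,6) =?= node(6,one,6).
Delete trivial equation d =?= d.
Decompose leaf/1: node(times(6,X1),node(node(times(0,0),4,one),0,4),4) =?= node(times(6,leaf(P)),node(P,0,4),4).
Decompose node/3: times(6,X1) =?= times(6,leaf(P)),  node(node(times(0,0),4,one),0,4) =?= node(P,0,4),  4 =?= 4.
Decompose times/2: 6 =?= 6,  X1 =?= leaf(P).
Delete trivial equation 6 =?= 6.
Bind X1 := leaf(P); no other remaining equation mentions X1.
Decompose node/3: node(times(0,0),4,one) =?= P,  0 =?= 0,  4 =?= 4.
Bind P := node(times(0,0),4,one); no other remaining equation mentions P. Substituting into the earlier binding gives X1 := leaf(node(times(0,0),4,one)).
Delete trivial equation 0 =?= 0.
Delete trivial equation 4 =?= 4.
Delete trivial equation 4 =?= 4.
Decompose node/3: Y1 =?= q(Y1,d),  4 =?= 4,  X2 =?= leaf(6).
Occurs check fails: Y1 occurs in q(Y1,d); the equation Y1 =?= q(Y1,d) has no finite solution.

NO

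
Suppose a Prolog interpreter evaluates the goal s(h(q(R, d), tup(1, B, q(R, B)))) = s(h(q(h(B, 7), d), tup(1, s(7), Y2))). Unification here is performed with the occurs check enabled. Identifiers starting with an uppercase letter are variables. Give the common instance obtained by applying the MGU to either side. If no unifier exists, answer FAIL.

Decompose s/1: h(q(R, d), tup(1, B, q(R, B))) = h(q(h(B, 7), d), tup(1, s(7), Y2)).
Decompose h/2: q(R, d) = q(h(B, 7), d),  tup(1, B, q(R, B)) = tup(1, s(7), Y2).
Decompose q/2: R = h(B, 7),  d = d.
Bind R := h(B, 7); substituting into the one remaining equation that mentions R gives: tup(1, B, q(h(B, 7), B)) = tup(1, s(7), Y2).
Delete trivial equation d = d.
Decompose tup/3: 1 = 1,  B = s(7),  q(h(B, 7), B) = Y2.
Delete trivial equation 1 = 1.
Bind B := s(7); substituting into the remaining equation gives: q(h(s(7), 7), s(7)) = Y2. Substituting into the earlier binding gives R := h(s(7), 7).
Bind Y2 := q(h(s(7), 7), s(7)).
Applying the MGU to either side gives s(h(q(h(s(7), 7), d), tup(1, s(7), q(h(s(7), 7), s(7))))).

s(h(q(h(s(7), 7), d), tup(1, s(7), q(h(s(7), 7), s(7)))))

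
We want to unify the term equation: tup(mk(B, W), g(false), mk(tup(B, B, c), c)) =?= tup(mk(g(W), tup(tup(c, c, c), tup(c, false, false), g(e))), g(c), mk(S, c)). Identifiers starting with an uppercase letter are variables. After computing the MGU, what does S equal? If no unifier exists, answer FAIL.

FAIL

Decompose tup/3: mk(B, W) =?= mk(g(W), tup(tup(c, c, c), tup(c, false, false), g(e))),  g(false) =?= g(c),  mk(tup(B, B, c), c) =?= mk(S, c).
Decompose mk/2: B =?= g(W),  W =?= tup(tup(c, c, c), tup(c, false, false), g(e)).
Bind B := g(W); substituting into the one remaining equation that mentions B gives: mk(tup(g(W), g(W), c), c) =?= mk(S, c).
Bind W := tup(tup(c, c, c), tup(c, false, false), g(e)); substituting into the one remaining equation that mentions W gives: mk(tup(g(tup(tup(c, c, c), tup(c, false, false), g(e))), g(tup(tup(c, c, c), tup(c, false, false), g(e))), c), c) =?= mk(S, c). Substituting into the earlier binding gives B := g(tup(tup(c, c, c), tup(c, false, false), g(e))).
Decompose g/1: false =?= c.
Clash: constants false and c differ; no unifier exists.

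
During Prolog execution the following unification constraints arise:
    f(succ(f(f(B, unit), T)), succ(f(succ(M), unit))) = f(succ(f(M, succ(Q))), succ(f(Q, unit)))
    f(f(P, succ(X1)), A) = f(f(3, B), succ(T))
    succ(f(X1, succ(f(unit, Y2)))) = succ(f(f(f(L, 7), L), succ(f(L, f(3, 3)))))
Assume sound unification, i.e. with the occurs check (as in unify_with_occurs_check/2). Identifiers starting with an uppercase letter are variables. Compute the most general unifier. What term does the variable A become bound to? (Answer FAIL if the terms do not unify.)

succ(succ(succ(f(succ(f(f(unit, 7), unit)), unit))))

Decompose f/2: succ(f(f(B, unit), T)) = succ(f(M, succ(Q))),  succ(f(succ(M), unit)) = succ(f(Q, unit)).
Decompose succ/1: f(f(B, unit), T) = f(M, succ(Q)).
Decompose f/2: f(B, unit) = M,  T = succ(Q).
Bind M := f(B, unit); substituting into the one remaining equation that mentions M gives: succ(f(succ(f(B, unit)), unit)) = succ(f(Q, unit)).
Bind T := succ(Q); substituting into the one remaining equation that mentions T gives: f(f(P, succ(X1)), A) = f(f(3, B), succ(succ(Q))).
Decompose succ/1: f(succ(f(B, unit)), unit) = f(Q, unit).
Decompose f/2: succ(f(B, unit)) = Q,  unit = unit.
Bind Q := succ(f(B, unit)); substituting into the one remaining equation that mentions Q gives: f(f(P, succ(X1)), A) = f(f(3, B), succ(succ(succ(f(B, unit))))). Substituting into the earlier binding gives T := succ(succ(f(B, unit))).
Delete trivial equation unit = unit.
Decompose f/2: f(P, succ(X1)) = f(3, B),  A = succ(succ(succ(f(B, unit)))).
Decompose f/2: P = 3,  succ(X1) = B.
Bind P := 3; no other remaining equation mentions P.
Bind B := succ(X1); substituting into the one remaining equation that mentions B gives: A = succ(succ(succ(f(succ(X1), unit)))). Substituting into the earlier bindings gives M := f(succ(X1), unit), T := succ(succ(f(succ(X1), unit))), Q := succ(f(succ(X1), unit)).
Bind A := succ(succ(succ(f(succ(X1), unit)))); no other remaining equation mentions A.
Decompose succ/1: f(X1, succ(f(unit, Y2))) = f(f(f(L, 7), L), succ(f(L, f(3, 3)))).
Decompose f/2: X1 = f(f(L, 7), L),  succ(f(unit, Y2)) = succ(f(L, f(3, 3))).
Bind X1 := f(f(L, 7), L); no other remaining equation mentions X1. Substituting into the earlier bindings gives M := f(succ(f(f(L, 7), L)), unit), T := succ(succ(f(succ(f(f(L, 7), L)), unit))), Q := succ(f(succ(f(f(L, 7), L)), unit)), B := succ(f(f(L, 7), L)), A := succ(succ(succ(f(succ(f(f(L, 7), L)), unit)))).
Decompose succ/1: f(unit, Y2) = f(L, f(3, 3)).
Decompose f/2: unit = L,  Y2 = f(3, 3).
Bind L := unit; no other remaining equation mentions L. Substituting into the earlier bindings gives M := f(succ(f(f(unit, 7), unit)), unit), T := succ(succ(f(succ(f(f(unit, 7), unit)), unit))), Q := succ(f(succ(f(f(unit, 7), unit)), unit)), B := succ(f(f(unit, 7), unit)), A := succ(succ(succ(f(succ(f(f(unit, 7), unit)), unit)))), X1 := f(f(unit, 7), unit).
Bind Y2 := f(3, 3).
MGU = { M = f(succ(f(f(unit, 7), unit)), unit), T = succ(succ(f(succ(f(f(unit, 7), unit)), unit))), Q = succ(f(succ(f(f(unit, 7), unit)), unit)), P = 3, B = succ(f(f(unit, 7), unit)), A = succ(succ(succ(f(succ(f(f(unit, 7), unit)), unit)))), X1 = f(f(unit, 7), unit), L = unit, Y2 = f(3, 3) }, so A = succ(succ(succ(f(succ(f(f(unit, 7), unit)), unit)))).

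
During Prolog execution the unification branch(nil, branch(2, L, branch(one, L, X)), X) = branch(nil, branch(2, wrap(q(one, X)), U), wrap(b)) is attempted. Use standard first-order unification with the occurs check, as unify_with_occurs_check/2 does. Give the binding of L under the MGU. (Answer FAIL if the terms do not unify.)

wrap(q(one, wrap(b)))

Decompose branch/3: nil = nil,  branch(2, L, branch(one, L, X)) = branch(2, wrap(q(one, X)), U),  X = wrap(b).
Delete trivial equation nil = nil.
Decompose branch/3: 2 = 2,  L = wrap(q(one, X)),  branch(one, L, X) = U.
Delete trivial equation 2 = 2.
Bind L := wrap(q(one, X)); substituting into the one remaining equation that mentions L gives: branch(one, wrap(q(one, X)), X) = U.
Bind U := branch(one, wrap(q(one, X)), X); no other remaining equation mentions U.
Bind X := wrap(b). Substituting into the earlier bindings gives L := wrap(q(one, wrap(b))), U := branch(one, wrap(q(one, wrap(b))), wrap(b)).
MGU = { L = wrap(q(one, wrap(b))), U = branch(one, wrap(q(one, wrap(b))), wrap(b)), X = wrap(b) }, so L = wrap(q(one, wrap(b))).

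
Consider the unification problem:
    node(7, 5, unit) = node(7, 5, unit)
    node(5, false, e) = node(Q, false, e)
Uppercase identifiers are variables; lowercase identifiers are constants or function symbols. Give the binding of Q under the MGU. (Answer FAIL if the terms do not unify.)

5

Delete trivial equation node(7, 5, unit) = node(7, 5, unit).
Decompose node/3: 5 = Q,  false = false,  e = e.
Bind Q := 5; no other remaining equation mentions Q.
Delete trivial equation false = false.
Delete trivial equation e = e.
MGU = { Q := 5 }, so Q := 5.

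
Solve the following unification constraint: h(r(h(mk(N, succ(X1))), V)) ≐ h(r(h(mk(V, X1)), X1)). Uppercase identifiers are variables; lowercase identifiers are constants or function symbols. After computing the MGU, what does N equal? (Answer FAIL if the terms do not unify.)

FAIL

Decompose h/1: r(h(mk(N, succ(X1))), V) ≐ r(h(mk(V, X1)), X1).
Decompose r/2: h(mk(N, succ(X1))) ≐ h(mk(V, X1)),  V ≐ X1.
Decompose h/1: mk(N, succ(X1)) ≐ mk(V, X1).
Decompose mk/2: N ≐ V,  succ(X1) ≐ X1.
Bind N := V; no other remaining equation mentions N.
Occurs check fails: X1 occurs in succ(X1); the equation X1 ≐ succ(X1) has no finite solution.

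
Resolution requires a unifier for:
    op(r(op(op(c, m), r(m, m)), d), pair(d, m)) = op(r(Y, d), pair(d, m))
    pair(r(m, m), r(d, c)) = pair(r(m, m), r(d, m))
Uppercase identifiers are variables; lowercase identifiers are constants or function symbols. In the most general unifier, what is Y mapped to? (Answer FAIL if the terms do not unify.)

Decompose op/2: r(op(op(c, m), r(m, m)), d) = r(Y, d),  pair(d, m) = pair(d, m).
Decompose r/2: op(op(c, m), r(m, m)) = Y,  d = d.
Bind Y := op(op(c, m), r(m, m)); no other remaining equation mentions Y.
Delete trivial equation d = d.
Delete trivial equation pair(d, m) = pair(d, m).
Decompose pair/2: r(m, m) = r(m, m),  r(d, c) = r(d, m).
Delete trivial equation r(m, m) = r(m, m).
Decompose r/2: d = d,  c = m.
Delete trivial equation d = d.
Clash: constants c and m differ; no unifier exists.

FAIL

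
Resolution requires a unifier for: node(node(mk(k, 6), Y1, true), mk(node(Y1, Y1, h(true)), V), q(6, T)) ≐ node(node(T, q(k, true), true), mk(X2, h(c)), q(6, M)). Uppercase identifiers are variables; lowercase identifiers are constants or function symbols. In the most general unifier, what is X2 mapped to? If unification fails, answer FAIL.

Decompose node/3: node(mk(k, 6), Y1, true) ≐ node(T, q(k, true), true),  mk(node(Y1, Y1, h(true)), V) ≐ mk(X2, h(c)),  q(6, T) ≐ q(6, M).
Decompose node/3: mk(k, 6) ≐ T,  Y1 ≐ q(k, true),  true ≐ true.
Bind T := mk(k, 6); substituting into the one remaining equation that mentions T gives: q(6, mk(k, 6)) ≐ q(6, M).
Bind Y1 := q(k, true); substituting into the one remaining equation that mentions Y1 gives: mk(node(q(k, true), q(k, true), h(true)), V) ≐ mk(X2, h(c)).
Delete trivial equation true ≐ true.
Decompose mk/2: node(q(k, true), q(k, true), h(true)) ≐ X2,  V ≐ h(c).
Bind X2 := node(q(k, true), q(k, true), h(true)); no other remaining equation mentions X2.
Bind V := h(c); no other remaining equation mentions V.
Decompose q/2: 6 ≐ 6,  mk(k, 6) ≐ M.
Delete trivial equation 6 ≐ 6.
Bind M := mk(k, 6).
MGU = { T -> mk(k, 6), Y1 -> q(k, true), X2 -> node(q(k, true), q(k, true), h(true)), V -> h(c), M -> mk(k, 6) }, so X2 -> node(q(k, true), q(k, true), h(true)).

node(q(k, true), q(k, true), h(true))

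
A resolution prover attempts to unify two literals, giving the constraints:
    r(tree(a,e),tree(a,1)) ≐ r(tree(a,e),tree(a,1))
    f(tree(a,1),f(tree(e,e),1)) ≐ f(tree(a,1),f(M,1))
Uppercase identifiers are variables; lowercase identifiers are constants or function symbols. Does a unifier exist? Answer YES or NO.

YES

Delete trivial equation r(tree(a,e),tree(a,1)) ≐ r(tree(a,e),tree(a,1)).
Decompose f/2: tree(a,1) ≐ tree(a,1),  f(tree(e,e),1) ≐ f(M,1).
Delete trivial equation tree(a,1) ≐ tree(a,1).
Decompose f/2: tree(e,e) ≐ M,  1 ≐ 1.
Bind M := tree(e,e); no other remaining equation mentions M.
Delete trivial equation 1 ≐ 1.
No equations remain and no clash or occurs-check failure arose, so a unifier exists.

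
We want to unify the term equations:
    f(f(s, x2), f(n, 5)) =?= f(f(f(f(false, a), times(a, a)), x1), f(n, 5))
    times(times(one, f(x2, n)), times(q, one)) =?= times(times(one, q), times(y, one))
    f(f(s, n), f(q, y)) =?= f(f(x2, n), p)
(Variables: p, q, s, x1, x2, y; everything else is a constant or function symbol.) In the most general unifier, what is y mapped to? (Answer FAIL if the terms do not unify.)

Decompose f/2: f(s, x2) =?= f(f(f(false, a), times(a, a)), x1),  f(n, 5) =?= f(n, 5).
Decompose f/2: s =?= f(f(false, a), times(a, a)),  x2 =?= x1.
Bind s := f(f(false, a), times(a, a)); substituting into the one remaining equation that mentions s gives: f(f(f(f(false, a), times(a, a)), n), f(q, y)) =?= f(f(x2, n), p).
Bind x2 := x1; substituting into the 2 remaining equations that mention x2 gives: times(times(one, f(x1, n)), times(q, one)) =?= times(times(one, q), times(y, one)),  f(f(f(f(false, a), times(a, a)), n), f(q, y)) =?= f(f(x1, n), p).
Delete trivial equation f(n, 5) =?= f(n, 5).
Decompose times/2: times(one, f(x1, n)) =?= times(one, q),  times(q, one) =?= times(y, one).
Decompose times/2: one =?= one,  f(x1, n) =?= q.
Delete trivial equation one =?= one.
Bind q := f(x1, n); substituting into the remaining equations gives: times(f(x1, n), one) =?= times(y, one),  f(f(f(f(false, a), times(a, a)), n), f(f(x1, n), y)) =?= f(f(x1, n), p).
Decompose times/2: f(x1, n) =?= y,  one =?= one.
Bind y := f(x1, n); substituting into the one remaining equation that mentions y gives: f(f(f(f(false, a), times(a, a)), n), f(f(x1, n), f(x1, n))) =?= f(f(x1, n), p).
Delete trivial equation one =?= one.
Decompose f/2: f(f(f(false, a), times(a, a)), n) =?= f(x1, n),  f(f(x1, n), f(x1, n)) =?= p.
Decompose f/2: f(f(false, a), times(a, a)) =?= x1,  n =?= n.
Bind x1 := f(f(false, a), times(a, a)); substituting into the one remaining equation that mentions x1 gives: f(f(f(f(false, a), times(a, a)), n), f(f(f(false, a), times(a, a)), n)) =?= p. Substituting into the earlier bindings gives x2 := f(f(false, a), times(a, a)), q := f(f(f(false, a), times(a, a)), n), y := f(f(f(false, a), times(a, a)), n).
Delete trivial equation n =?= n.
Bind p := f(f(f(f(false, a), times(a, a)), n), f(f(f(false, a), times(a, a)), n)).
MGU = { s ↦ f(f(false, a), times(a, a)), x2 ↦ f(f(false, a), times(a, a)), q ↦ f(f(f(false, a), times(a, a)), n), y ↦ f(f(f(false, a), times(a, a)), n), x1 ↦ f(f(false, a), times(a, a)), p ↦ f(f(f(f(false, a), times(a, a)), n), f(f(f(false, a), times(a, a)), n)) }, so y ↦ f(f(f(false, a), times(a, a)), n).

f(f(f(false, a), times(a, a)), n)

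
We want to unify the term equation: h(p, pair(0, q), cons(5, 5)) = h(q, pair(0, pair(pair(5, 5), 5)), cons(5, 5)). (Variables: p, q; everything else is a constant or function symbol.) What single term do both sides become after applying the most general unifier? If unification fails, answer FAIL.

Decompose h/3: p = q,  pair(0, q) = pair(0, pair(pair(5, 5), 5)),  cons(5, 5) = cons(5, 5).
Bind p := q; no other remaining equation mentions p.
Decompose pair/2: 0 = 0,  q = pair(pair(5, 5), 5).
Delete trivial equation 0 = 0.
Bind q := pair(pair(5, 5), 5); no other remaining equation mentions q. Substituting into the earlier binding gives p := pair(pair(5, 5), 5).
Delete trivial equation cons(5, 5) = cons(5, 5).
Applying the MGU to either side gives h(pair(pair(5, 5), 5), pair(0, pair(pair(5, 5), 5)), cons(5, 5)).

h(pair(pair(5, 5), 5), pair(0, pair(pair(5, 5), 5)), cons(5, 5))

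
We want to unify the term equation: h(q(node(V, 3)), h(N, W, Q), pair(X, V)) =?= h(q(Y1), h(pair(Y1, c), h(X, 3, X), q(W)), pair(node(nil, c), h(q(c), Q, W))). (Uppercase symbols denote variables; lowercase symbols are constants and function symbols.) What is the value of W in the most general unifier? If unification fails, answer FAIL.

h(node(nil, c), 3, node(nil, c))

Decompose h/3: q(node(V, 3)) =?= q(Y1),  h(N, W, Q) =?= h(pair(Y1, c), h(X, 3, X), q(W)),  pair(X, V) =?= pair(node(nil, c), h(q(c), Q, W)).
Decompose q/1: node(V, 3) =?= Y1.
Bind Y1 := node(V, 3); substituting into the one remaining equation that mentions Y1 gives: h(N, W, Q) =?= h(pair(node(V, 3), c), h(X, 3, X), q(W)).
Decompose h/3: N =?= pair(node(V, 3), c),  W =?= h(X, 3, X),  Q =?= q(W).
Bind N := pair(node(V, 3), c); no other remaining equation mentions N.
Bind W := h(X, 3, X); substituting into the remaining equations gives: Q =?= q(h(X, 3, X)),  pair(X, V) =?= pair(node(nil, c), h(q(c), Q, h(X, 3, X))).
Bind Q := q(h(X, 3, X)); substituting into the remaining equation gives: pair(X, V) =?= pair(node(nil, c), h(q(c), q(h(X, 3, X)), h(X, 3, X))).
Decompose pair/2: X =?= node(nil, c),  V =?= h(q(c), q(h(X, 3, X)), h(X, 3, X)).
Bind X := node(nil, c); substituting into the remaining equation gives: V =?= h(q(c), q(h(node(nil, c), 3, node(nil, c))), h(node(nil, c), 3, node(nil, c))). Substituting into the earlier bindings gives W := h(node(nil, c), 3, node(nil, c)), Q := q(h(node(nil, c), 3, node(nil, c))).
Bind V := h(q(c), q(h(node(nil, c), 3, node(nil, c))), h(node(nil, c), 3, node(nil, c))). Substituting into the earlier bindings gives Y1 := node(h(q(c), q(h(node(nil, c), 3, node(nil, c))), h(node(nil, c), 3, node(nil, c))), 3), N := pair(node(h(q(c), q(h(node(nil, c), 3, node(nil, c))), h(node(nil, c), 3, node(nil, c))), 3), c).
MGU = { Y1 ↦ node(h(q(c), q(h(node(nil, c), 3, node(nil, c))), h(node(nil, c), 3, node(nil, c))), 3), N ↦ pair(node(h(q(c), q(h(node(nil, c), 3, node(nil, c))), h(node(nil, c), 3, node(nil, c))), 3), c), W ↦ h(node(nil, c), 3, node(nil, c)), Q ↦ q(h(node(nil, c), 3, node(nil, c))), X ↦ node(nil, c), V ↦ h(q(c), q(h(node(nil, c), 3, node(nil, c))), h(node(nil, c), 3, node(nil, c))) }, so W ↦ h(node(nil, c), 3, node(nil, c)).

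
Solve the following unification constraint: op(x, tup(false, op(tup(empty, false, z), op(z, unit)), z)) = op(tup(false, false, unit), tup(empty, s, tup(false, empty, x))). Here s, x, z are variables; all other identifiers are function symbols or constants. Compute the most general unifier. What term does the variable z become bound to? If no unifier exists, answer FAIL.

Decompose op/2: x = tup(false, false, unit),  tup(false, op(tup(empty, false, z), op(z, unit)), z) = tup(empty, s, tup(false, empty, x)).
Bind x := tup(false, false, unit); substituting into the remaining equation gives: tup(false, op(tup(empty, false, z), op(z, unit)), z) = tup(empty, s, tup(false, empty, tup(false, false, unit))).
Decompose tup/3: false = empty,  op(tup(empty, false, z), op(z, unit)) = s,  z = tup(false, empty, tup(false, false, unit)).
Clash: constants false and empty differ; no unifier exists.

FAIL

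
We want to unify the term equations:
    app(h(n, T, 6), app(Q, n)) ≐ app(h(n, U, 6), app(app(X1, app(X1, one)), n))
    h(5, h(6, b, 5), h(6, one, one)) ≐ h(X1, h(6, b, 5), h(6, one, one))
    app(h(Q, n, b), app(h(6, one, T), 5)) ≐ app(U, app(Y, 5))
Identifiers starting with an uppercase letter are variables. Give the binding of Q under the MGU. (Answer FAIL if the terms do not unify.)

Decompose app/2: h(n, T, 6) ≐ h(n, U, 6),  app(Q, n) ≐ app(app(X1, app(X1, one)), n).
Decompose h/3: n ≐ n,  T ≐ U,  6 ≐ 6.
Delete trivial equation n ≐ n.
Bind T := U; substituting into the one remaining equation that mentions T gives: app(h(Q, n, b), app(h(6, one, U), 5)) ≐ app(U, app(Y, 5)).
Delete trivial equation 6 ≐ 6.
Decompose app/2: Q ≐ app(X1, app(X1, one)),  n ≐ n.
Bind Q := app(X1, app(X1, one)); substituting into the one remaining equation that mentions Q gives: app(h(app(X1, app(X1, one)), n, b), app(h(6, one, U), 5)) ≐ app(U, app(Y, 5)).
Delete trivial equation n ≐ n.
Decompose h/3: 5 ≐ X1,  h(6, b, 5) ≐ h(6, b, 5),  h(6, one, one) ≐ h(6, one, one).
Bind X1 := 5; substituting into the one remaining equation that mentions X1 gives: app(h(app(5, app(5, one)), n, b), app(h(6, one, U), 5)) ≐ app(U, app(Y, 5)). Substituting into the earlier binding gives Q := app(5, app(5, one)).
Delete trivial equation h(6, b, 5) ≐ h(6, b, 5).
Delete trivial equation h(6, one, one) ≐ h(6, one, one).
Decompose app/2: h(app(5, app(5, one)), n, b) ≐ U,  app(h(6, one, U), 5) ≐ app(Y, 5).
Bind U := h(app(5, app(5, one)), n, b); substituting into the remaining equation gives: app(h(6, one, h(app(5, app(5, one)), n, b)), 5) ≐ app(Y, 5). Substituting into the earlier binding gives T := h(app(5, app(5, one)), n, b).
Decompose app/2: h(6, one, h(app(5, app(5, one)), n, b)) ≐ Y,  5 ≐ 5.
Bind Y := h(6, one, h(app(5, app(5, one)), n, b)); no other remaining equation mentions Y.
Delete trivial equation 5 ≐ 5.
MGU = { T ↦ h(app(5, app(5, one)), n, b), Q ↦ app(5, app(5, one)), X1 ↦ 5, U ↦ h(app(5, app(5, one)), n, b), Y ↦ h(6, one, h(app(5, app(5, one)), n, b)) }, so Q ↦ app(5, app(5, one)).

app(5, app(5, one))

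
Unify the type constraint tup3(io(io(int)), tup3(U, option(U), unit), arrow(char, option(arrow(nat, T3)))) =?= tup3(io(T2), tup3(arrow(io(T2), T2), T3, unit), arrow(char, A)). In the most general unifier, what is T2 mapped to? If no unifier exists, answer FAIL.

io(int)

Decompose tup3/3: io(io(int)) =?= io(T2),  tup3(U, option(U), unit) =?= tup3(arrow(io(T2), T2), T3, unit),  arrow(char, option(arrow(nat, T3))) =?= arrow(char, A).
Decompose io/1: io(int) =?= T2.
Bind T2 := io(int); substituting into the one remaining equation that mentions T2 gives: tup3(U, option(U), unit) =?= tup3(arrow(io(io(int)), io(int)), T3, unit).
Decompose tup3/3: U =?= arrow(io(io(int)), io(int)),  option(U) =?= T3,  unit =?= unit.
Bind U := arrow(io(io(int)), io(int)); substituting into the one remaining equation that mentions U gives: option(arrow(io(io(int)), io(int))) =?= T3.
Bind T3 := option(arrow(io(io(int)), io(int))); substituting into the one remaining equation that mentions T3 gives: arrow(char, option(arrow(nat, option(arrow(io(io(int)), io(int)))))) =?= arrow(char, A).
Delete trivial equation unit =?= unit.
Decompose arrow/2: char =?= char,  option(arrow(nat, option(arrow(io(io(int)), io(int))))) =?= A.
Delete trivial equation char =?= char.
Bind A := option(arrow(nat, option(arrow(io(io(int)), io(int))))).
MGU = { T2 := io(int), U := arrow(io(io(int)), io(int)), T3 := option(arrow(io(io(int)), io(int))), A := option(arrow(nat, option(arrow(io(io(int)), io(int))))) }, so T2 := io(int).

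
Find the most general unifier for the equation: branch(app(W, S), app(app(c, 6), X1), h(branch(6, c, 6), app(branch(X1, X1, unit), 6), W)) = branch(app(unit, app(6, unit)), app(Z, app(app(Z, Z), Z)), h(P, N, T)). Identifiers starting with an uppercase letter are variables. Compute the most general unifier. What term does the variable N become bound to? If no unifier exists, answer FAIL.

app(branch(app(app(app(c, 6), app(c, 6)), app(c, 6)), app(app(app(c, 6), app(c, 6)), app(c, 6)), unit), 6)

Decompose branch/3: app(W, S) = app(unit, app(6, unit)),  app(app(c, 6), X1) = app(Z, app(app(Z, Z), Z)),  h(branch(6, c, 6), app(branch(X1, X1, unit), 6), W) = h(P, N, T).
Decompose app/2: W = unit,  S = app(6, unit).
Bind W := unit; substituting into the one remaining equation that mentions W gives: h(branch(6, c, 6), app(branch(X1, X1, unit), 6), unit) = h(P, N, T).
Bind S := app(6, unit); no other remaining equation mentions S.
Decompose app/2: app(c, 6) = Z,  X1 = app(app(Z, Z), Z).
Bind Z := app(c, 6); substituting into the one remaining equation that mentions Z gives: X1 = app(app(app(c, 6), app(c, 6)), app(c, 6)).
Bind X1 := app(app(app(c, 6), app(c, 6)), app(c, 6)); substituting into the remaining equation gives: h(branch(6, c, 6), app(branch(app(app(app(c, 6), app(c, 6)), app(c, 6)), app(app(app(c, 6), app(c, 6)), app(c, 6)), unit), 6), unit) = h(P, N, T).
Decompose h/3: branch(6, c, 6) = P,  app(branch(app(app(app(c, 6), app(c, 6)), app(c, 6)), app(app(app(c, 6), app(c, 6)), app(c, 6)), unit), 6) = N,  unit = T.
Bind P := branch(6, c, 6); no other remaining equation mentions P.
Bind N := app(branch(app(app(app(c, 6), app(c, 6)), app(c, 6)), app(app(app(c, 6), app(c, 6)), app(c, 6)), unit), 6); no other remaining equation mentions N.
Bind T := unit.
MGU = { W -> unit, S -> app(6, unit), Z -> app(c, 6), X1 -> app(app(app(c, 6), app(c, 6)), app(c, 6)), P -> branch(6, c, 6), N -> app(branch(app(app(app(c, 6), app(c, 6)), app(c, 6)), app(app(app(c, 6), app(c, 6)), app(c, 6)), unit), 6), T -> unit }, so N -> app(branch(app(app(app(c, 6), app(c, 6)), app(c, 6)), app(app(app(c, 6), app(c, 6)), app(c, 6)), unit), 6).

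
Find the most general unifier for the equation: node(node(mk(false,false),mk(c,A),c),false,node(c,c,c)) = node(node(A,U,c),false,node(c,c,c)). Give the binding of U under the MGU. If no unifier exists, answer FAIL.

Decompose node/3: node(mk(false,false),mk(c,A),c) = node(A,U,c),  false = false,  node(c,c,c) = node(c,c,c).
Decompose node/3: mk(false,false) = A,  mk(c,A) = U,  c = c.
Bind A := mk(false,false); substituting into the one remaining equation that mentions A gives: mk(c,mk(false,false)) = U.
Bind U := mk(c,mk(false,false)); no other remaining equation mentions U.
Delete trivial equation c = c.
Delete trivial equation false = false.
Delete trivial equation node(c,c,c) = node(c,c,c).
MGU = { A := mk(false,false), U := mk(c,mk(false,false)) }, so U := mk(c,mk(false,false)).

mk(c,mk(false,false))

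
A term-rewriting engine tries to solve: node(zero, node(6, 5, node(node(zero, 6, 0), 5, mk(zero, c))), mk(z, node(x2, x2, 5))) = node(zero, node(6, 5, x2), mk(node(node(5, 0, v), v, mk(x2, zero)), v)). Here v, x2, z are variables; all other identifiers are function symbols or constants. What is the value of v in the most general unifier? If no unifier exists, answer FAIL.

Decompose node/3: zero = zero,  node(6, 5, node(node(zero, 6, 0), 5, mk(zero, c))) = node(6, 5, x2),  mk(z, node(x2, x2, 5)) = mk(node(node(5, 0, v), v, mk(x2, zero)), v).
Delete trivial equation zero = zero.
Decompose node/3: 6 = 6,  5 = 5,  node(node(zero, 6, 0), 5, mk(zero, c)) = x2.
Delete trivial equation 6 = 6.
Delete trivial equation 5 = 5.
Bind x2 := node(node(zero, 6, 0), 5, mk(zero, c)); substituting into the remaining equation gives: mk(z, node(node(node(zero, 6, 0), 5, mk(zero, c)), node(node(zero, 6, 0), 5, mk(zero, c)), 5)) = mk(node(node(5, 0, v), v, mk(node(node(zero, 6, 0), 5, mk(zero, c)), zero)), v).
Decompose mk/2: z = node(node(5, 0, v), v, mk(node(node(zero, 6, 0), 5, mk(zero, c)), zero)),  node(node(node(zero, 6, 0), 5, mk(zero, c)), node(node(zero, 6, 0), 5, mk(zero, c)), 5) = v.
Bind z := node(node(5, 0, v), v, mk(node(node(zero, 6, 0), 5, mk(zero, c)), zero)); no other remaining equation mentions z.
Bind v := node(node(node(zero, 6, 0), 5, mk(zero, c)), node(node(zero, 6, 0), 5, mk(zero, c)), 5). Substituting into the earlier binding gives z := node(node(5, 0, node(node(node(zero, 6, 0), 5, mk(zero, c)), node(node(zero, 6, 0), 5, mk(zero, c)), 5)), node(node(node(zero, 6, 0), 5, mk(zero, c)), node(node(zero, 6, 0), 5, mk(zero, c)), 5), mk(node(node(zero, 6, 0), 5, mk(zero, c)), zero)).
MGU = { x2 ↦ node(node(zero, 6, 0), 5, mk(zero, c)), z ↦ node(node(5, 0, node(node(node(zero, 6, 0), 5, mk(zero, c)), node(node(zero, 6, 0), 5, mk(zero, c)), 5)), node(node(node(zero, 6, 0), 5, mk(zero, c)), node(node(zero, 6, 0), 5, mk(zero, c)), 5), mk(node(node(zero, 6, 0), 5, mk(zero, c)), zero)), v ↦ node(node(node(zero, 6, 0), 5, mk(zero, c)), node(node(zero, 6, 0), 5, mk(zero, c)), 5) }, so v ↦ node(node(node(zero, 6, 0), 5, mk(zero, c)), node(node(zero, 6, 0), 5, mk(zero, c)), 5).

node(node(node(zero, 6, 0), 5, mk(zero, c)), node(node(zero, 6, 0), 5, mk(zero, c)), 5)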